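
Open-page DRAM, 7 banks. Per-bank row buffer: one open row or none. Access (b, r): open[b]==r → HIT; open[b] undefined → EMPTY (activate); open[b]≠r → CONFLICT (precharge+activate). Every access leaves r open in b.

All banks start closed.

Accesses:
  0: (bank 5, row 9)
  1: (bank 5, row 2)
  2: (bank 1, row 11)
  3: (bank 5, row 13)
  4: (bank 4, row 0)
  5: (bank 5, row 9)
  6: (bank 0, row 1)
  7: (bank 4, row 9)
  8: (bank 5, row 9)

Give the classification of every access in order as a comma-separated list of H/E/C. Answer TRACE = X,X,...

#0 (5,9) E
#1 (5,2) C  (was 9)
#2 (1,11) E
#3 (5,13) C  (was 2)
#4 (4,0) E
#5 (5,9) C  (was 13)
#6 (0,1) E
#7 (4,9) C  (was 0)
#8 (5,9) H  (was 9)

TRACE = E,C,E,C,E,C,E,C,H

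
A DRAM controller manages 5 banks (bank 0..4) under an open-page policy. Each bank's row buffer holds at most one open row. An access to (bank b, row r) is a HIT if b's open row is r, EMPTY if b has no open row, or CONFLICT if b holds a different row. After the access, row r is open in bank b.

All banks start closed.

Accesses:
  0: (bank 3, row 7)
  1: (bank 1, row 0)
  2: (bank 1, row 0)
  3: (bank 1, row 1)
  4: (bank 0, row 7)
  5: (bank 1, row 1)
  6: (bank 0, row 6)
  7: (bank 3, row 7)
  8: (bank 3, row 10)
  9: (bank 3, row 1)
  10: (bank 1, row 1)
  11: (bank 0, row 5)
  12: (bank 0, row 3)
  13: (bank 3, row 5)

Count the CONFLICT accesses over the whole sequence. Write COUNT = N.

  [0] b3 r7: no row ⇒ E
  [1] b1 r0: no row ⇒ E
  [2] b1 r0: had r0 ⇒ H
  [3] b1 r1: had r0 ⇒ C
  [4] b0 r7: no row ⇒ E
  [5] b1 r1: had r1 ⇒ H
  [6] b0 r6: had r7 ⇒ C
  [7] b3 r7: had r7 ⇒ H
  [8] b3 r10: had r7 ⇒ C
  [9] b3 r1: had r10 ⇒ C
  [10] b1 r1: had r1 ⇒ H
  [11] b0 r5: had r6 ⇒ C
  [12] b0 r3: had r5 ⇒ C
  [13] b3 r5: had r1 ⇒ C

COUNT = 7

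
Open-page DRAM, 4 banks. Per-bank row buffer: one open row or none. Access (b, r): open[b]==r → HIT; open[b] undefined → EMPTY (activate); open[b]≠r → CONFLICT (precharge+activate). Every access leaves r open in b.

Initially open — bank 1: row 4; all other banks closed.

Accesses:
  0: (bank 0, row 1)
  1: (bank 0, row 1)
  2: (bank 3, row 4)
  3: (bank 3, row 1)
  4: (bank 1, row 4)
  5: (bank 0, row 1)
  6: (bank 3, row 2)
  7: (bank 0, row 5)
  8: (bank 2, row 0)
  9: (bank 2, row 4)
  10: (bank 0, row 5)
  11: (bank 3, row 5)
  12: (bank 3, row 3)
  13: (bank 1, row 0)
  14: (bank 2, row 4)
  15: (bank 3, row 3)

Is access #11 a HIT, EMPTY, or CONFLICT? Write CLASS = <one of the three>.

step 0: bank0 None->1 [EMPTY]
step 1: bank0 1->1 [HIT]
step 2: bank3 None->4 [EMPTY]
step 3: bank3 4->1 [CONFLICT]
step 4: bank1 4->4 [HIT]
step 5: bank0 1->1 [HIT]
step 6: bank3 1->2 [CONFLICT]
step 7: bank0 1->5 [CONFLICT]
step 8: bank2 None->0 [EMPTY]
step 9: bank2 0->4 [CONFLICT]
step 10: bank0 5->5 [HIT]
step 11: bank3 2->5 [CONFLICT]
step 12: bank3 5->3 [CONFLICT]
step 13: bank1 4->0 [CONFLICT]
step 14: bank2 4->4 [HIT]
step 15: bank3 3->3 [HIT]

CLASS = CONFLICT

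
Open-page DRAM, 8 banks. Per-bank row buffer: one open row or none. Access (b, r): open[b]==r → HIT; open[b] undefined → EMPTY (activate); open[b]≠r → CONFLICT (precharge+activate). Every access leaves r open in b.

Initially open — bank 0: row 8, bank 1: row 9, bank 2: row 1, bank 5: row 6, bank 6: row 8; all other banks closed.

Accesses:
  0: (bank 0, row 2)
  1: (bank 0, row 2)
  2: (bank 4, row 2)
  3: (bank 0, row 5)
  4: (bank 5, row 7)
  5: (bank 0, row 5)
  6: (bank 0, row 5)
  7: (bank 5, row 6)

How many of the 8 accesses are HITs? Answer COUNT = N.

step 0: bank0 8->2 [CONFLICT]
step 1: bank0 2->2 [HIT]
step 2: bank4 None->2 [EMPTY]
step 3: bank0 2->5 [CONFLICT]
step 4: bank5 6->7 [CONFLICT]
step 5: bank0 5->5 [HIT]
step 6: bank0 5->5 [HIT]
step 7: bank5 7->6 [CONFLICT]

COUNT = 3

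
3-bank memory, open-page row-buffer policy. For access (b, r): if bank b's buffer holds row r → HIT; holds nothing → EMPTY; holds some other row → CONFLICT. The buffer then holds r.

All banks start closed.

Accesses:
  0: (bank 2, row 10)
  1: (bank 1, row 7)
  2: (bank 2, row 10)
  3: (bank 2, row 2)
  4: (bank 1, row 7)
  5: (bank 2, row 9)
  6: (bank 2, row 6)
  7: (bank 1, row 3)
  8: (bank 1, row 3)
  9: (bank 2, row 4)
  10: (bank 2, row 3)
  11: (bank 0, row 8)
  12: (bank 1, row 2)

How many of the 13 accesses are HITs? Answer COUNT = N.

COUNT = 3

step 0: bank2 None->10 [EMPTY]
step 1: bank1 None->7 [EMPTY]
step 2: bank2 10->10 [HIT]
step 3: bank2 10->2 [CONFLICT]
step 4: bank1 7->7 [HIT]
step 5: bank2 2->9 [CONFLICT]
step 6: bank2 9->6 [CONFLICT]
step 7: bank1 7->3 [CONFLICT]
step 8: bank1 3->3 [HIT]
step 9: bank2 6->4 [CONFLICT]
step 10: bank2 4->3 [CONFLICT]
step 11: bank0 None->8 [EMPTY]
step 12: bank1 3->2 [CONFLICT]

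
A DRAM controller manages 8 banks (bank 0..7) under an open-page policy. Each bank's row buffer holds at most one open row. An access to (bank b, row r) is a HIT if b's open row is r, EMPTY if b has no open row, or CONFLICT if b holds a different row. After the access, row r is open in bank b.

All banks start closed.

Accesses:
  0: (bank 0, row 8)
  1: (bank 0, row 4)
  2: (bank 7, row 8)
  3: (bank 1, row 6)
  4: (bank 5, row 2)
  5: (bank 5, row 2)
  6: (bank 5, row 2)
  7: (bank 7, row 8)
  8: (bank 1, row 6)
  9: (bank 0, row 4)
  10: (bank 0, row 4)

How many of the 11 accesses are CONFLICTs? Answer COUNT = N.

COUNT = 1

step 0: bank0 None->8 [EMPTY]
step 1: bank0 8->4 [CONFLICT]
step 2: bank7 None->8 [EMPTY]
step 3: bank1 None->6 [EMPTY]
step 4: bank5 None->2 [EMPTY]
step 5: bank5 2->2 [HIT]
step 6: bank5 2->2 [HIT]
step 7: bank7 8->8 [HIT]
step 8: bank1 6->6 [HIT]
step 9: bank0 4->4 [HIT]
step 10: bank0 4->4 [HIT]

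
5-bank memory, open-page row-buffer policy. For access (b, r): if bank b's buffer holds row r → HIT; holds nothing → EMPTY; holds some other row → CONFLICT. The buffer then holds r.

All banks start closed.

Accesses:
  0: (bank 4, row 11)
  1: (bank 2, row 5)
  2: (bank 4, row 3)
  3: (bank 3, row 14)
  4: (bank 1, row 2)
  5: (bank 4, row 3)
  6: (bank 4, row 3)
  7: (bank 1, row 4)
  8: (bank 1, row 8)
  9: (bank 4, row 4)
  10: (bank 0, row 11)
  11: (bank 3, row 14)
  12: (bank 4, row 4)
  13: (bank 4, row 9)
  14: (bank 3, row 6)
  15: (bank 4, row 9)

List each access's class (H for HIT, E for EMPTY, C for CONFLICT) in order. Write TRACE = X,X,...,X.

0: bank 4 row 11 — prev None → EMPTY
1: bank 2 row 5 — prev None → EMPTY
2: bank 4 row 3 — prev 11 → CONFLICT
3: bank 3 row 14 — prev None → EMPTY
4: bank 1 row 2 — prev None → EMPTY
5: bank 4 row 3 — prev 3 → HIT
6: bank 4 row 3 — prev 3 → HIT
7: bank 1 row 4 — prev 2 → CONFLICT
8: bank 1 row 8 — prev 4 → CONFLICT
9: bank 4 row 4 — prev 3 → CONFLICT
10: bank 0 row 11 — prev None → EMPTY
11: bank 3 row 14 — prev 14 → HIT
12: bank 4 row 4 — prev 4 → HIT
13: bank 4 row 9 — prev 4 → CONFLICT
14: bank 3 row 6 — prev 14 → CONFLICT
15: bank 4 row 9 — prev 9 → HIT

TRACE = E,E,C,E,E,H,H,C,C,C,E,H,H,C,C,H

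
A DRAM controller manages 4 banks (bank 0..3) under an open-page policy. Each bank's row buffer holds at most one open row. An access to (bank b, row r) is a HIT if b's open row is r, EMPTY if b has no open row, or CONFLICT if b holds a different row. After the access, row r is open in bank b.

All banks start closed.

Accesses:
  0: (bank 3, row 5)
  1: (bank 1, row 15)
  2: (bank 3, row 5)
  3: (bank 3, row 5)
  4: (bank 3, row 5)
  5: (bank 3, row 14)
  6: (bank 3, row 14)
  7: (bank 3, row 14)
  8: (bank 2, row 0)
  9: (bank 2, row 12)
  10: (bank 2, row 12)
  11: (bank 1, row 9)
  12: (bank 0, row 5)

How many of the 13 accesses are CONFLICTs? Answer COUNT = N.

0: bank 3 row 5 — prev None → EMPTY
1: bank 1 row 15 — prev None → EMPTY
2: bank 3 row 5 — prev 5 → HIT
3: bank 3 row 5 — prev 5 → HIT
4: bank 3 row 5 — prev 5 → HIT
5: bank 3 row 14 — prev 5 → CONFLICT
6: bank 3 row 14 — prev 14 → HIT
7: bank 3 row 14 — prev 14 → HIT
8: bank 2 row 0 — prev None → EMPTY
9: bank 2 row 12 — prev 0 → CONFLICT
10: bank 2 row 12 — prev 12 → HIT
11: bank 1 row 9 — prev 15 → CONFLICT
12: bank 0 row 5 — prev None → EMPTY

COUNT = 3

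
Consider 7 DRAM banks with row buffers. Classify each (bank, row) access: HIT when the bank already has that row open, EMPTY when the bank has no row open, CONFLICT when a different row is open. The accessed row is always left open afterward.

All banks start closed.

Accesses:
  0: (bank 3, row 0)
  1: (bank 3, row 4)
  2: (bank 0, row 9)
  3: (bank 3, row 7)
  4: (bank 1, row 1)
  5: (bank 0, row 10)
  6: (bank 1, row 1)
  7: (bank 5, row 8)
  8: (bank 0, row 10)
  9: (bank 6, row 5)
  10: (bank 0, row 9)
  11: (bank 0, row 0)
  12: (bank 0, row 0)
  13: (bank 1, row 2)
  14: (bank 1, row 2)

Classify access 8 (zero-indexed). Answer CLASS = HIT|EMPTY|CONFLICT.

0: bank 3 row 0 — prev None → EMPTY
1: bank 3 row 4 — prev 0 → CONFLICT
2: bank 0 row 9 — prev None → EMPTY
3: bank 3 row 7 — prev 4 → CONFLICT
4: bank 1 row 1 — prev None → EMPTY
5: bank 0 row 10 — prev 9 → CONFLICT
6: bank 1 row 1 — prev 1 → HIT
7: bank 5 row 8 — prev None → EMPTY
8: bank 0 row 10 — prev 10 → HIT
9: bank 6 row 5 — prev None → EMPTY
10: bank 0 row 9 — prev 10 → CONFLICT
11: bank 0 row 0 — prev 9 → CONFLICT
12: bank 0 row 0 — prev 0 → HIT
13: bank 1 row 2 — prev 1 → CONFLICT
14: bank 1 row 2 — prev 2 → HIT

CLASS = HIT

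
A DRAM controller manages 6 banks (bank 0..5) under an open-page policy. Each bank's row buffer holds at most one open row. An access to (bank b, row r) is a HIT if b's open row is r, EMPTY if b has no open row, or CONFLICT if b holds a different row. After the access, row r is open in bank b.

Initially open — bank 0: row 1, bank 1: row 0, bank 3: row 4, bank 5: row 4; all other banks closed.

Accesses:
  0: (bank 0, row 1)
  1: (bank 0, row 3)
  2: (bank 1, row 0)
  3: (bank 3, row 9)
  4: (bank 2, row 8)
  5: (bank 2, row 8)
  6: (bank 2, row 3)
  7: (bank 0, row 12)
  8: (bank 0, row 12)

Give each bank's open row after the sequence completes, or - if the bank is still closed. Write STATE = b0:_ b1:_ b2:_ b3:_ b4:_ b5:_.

STATE = b0:12 b1:0 b2:3 b3:9 b4:- b5:4

  [0] b0 r1: had r1 ⇒ H
  [1] b0 r3: had r1 ⇒ C
  [2] b1 r0: had r0 ⇒ H
  [3] b3 r9: had r4 ⇒ C
  [4] b2 r8: no row ⇒ E
  [5] b2 r8: had r8 ⇒ H
  [6] b2 r3: had r8 ⇒ C
  [7] b0 r12: had r3 ⇒ C
  [8] b0 r12: had r12 ⇒ H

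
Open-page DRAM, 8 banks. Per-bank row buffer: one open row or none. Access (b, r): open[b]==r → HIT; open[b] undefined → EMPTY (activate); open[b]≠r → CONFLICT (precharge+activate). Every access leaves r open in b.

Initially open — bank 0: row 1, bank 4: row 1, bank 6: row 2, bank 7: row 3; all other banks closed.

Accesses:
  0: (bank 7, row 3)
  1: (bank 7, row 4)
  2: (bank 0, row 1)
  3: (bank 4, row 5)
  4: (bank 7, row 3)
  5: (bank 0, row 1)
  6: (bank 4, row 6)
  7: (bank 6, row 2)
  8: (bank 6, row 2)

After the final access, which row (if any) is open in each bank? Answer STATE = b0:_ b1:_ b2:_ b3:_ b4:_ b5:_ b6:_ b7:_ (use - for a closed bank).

STATE = b0:1 b1:- b2:- b3:- b4:6 b5:- b6:2 b7:3

#0 (7,3) H  (was 3)
#1 (7,4) C  (was 3)
#2 (0,1) H  (was 1)
#3 (4,5) C  (was 1)
#4 (7,3) C  (was 4)
#5 (0,1) H  (was 1)
#6 (4,6) C  (was 5)
#7 (6,2) H  (was 2)
#8 (6,2) H  (was 2)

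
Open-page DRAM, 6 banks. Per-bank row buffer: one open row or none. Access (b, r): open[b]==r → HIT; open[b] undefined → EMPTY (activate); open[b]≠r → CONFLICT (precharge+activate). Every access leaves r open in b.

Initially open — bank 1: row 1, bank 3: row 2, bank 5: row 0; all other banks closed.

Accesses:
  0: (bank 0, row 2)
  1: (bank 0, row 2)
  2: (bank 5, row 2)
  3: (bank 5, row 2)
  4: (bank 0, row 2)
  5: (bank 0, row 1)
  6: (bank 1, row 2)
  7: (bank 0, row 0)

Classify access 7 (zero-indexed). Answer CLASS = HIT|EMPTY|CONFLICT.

#0 (0,2) E
#1 (0,2) H  (was 2)
#2 (5,2) C  (was 0)
#3 (5,2) H  (was 2)
#4 (0,2) H  (was 2)
#5 (0,1) C  (was 2)
#6 (1,2) C  (was 1)
#7 (0,0) C  (was 1)

CLASS = CONFLICT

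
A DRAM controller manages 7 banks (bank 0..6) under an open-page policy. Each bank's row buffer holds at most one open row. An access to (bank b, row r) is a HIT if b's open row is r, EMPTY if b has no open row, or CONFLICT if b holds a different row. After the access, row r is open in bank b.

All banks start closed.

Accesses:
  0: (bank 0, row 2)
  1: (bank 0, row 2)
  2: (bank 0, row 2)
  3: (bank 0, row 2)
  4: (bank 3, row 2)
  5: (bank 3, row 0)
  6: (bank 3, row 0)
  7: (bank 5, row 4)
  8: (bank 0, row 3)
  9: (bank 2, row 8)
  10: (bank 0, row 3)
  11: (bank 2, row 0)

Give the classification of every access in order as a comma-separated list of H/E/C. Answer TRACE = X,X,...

TRACE = E,H,H,H,E,C,H,E,C,E,H,C

step 0: bank0 None->2 [EMPTY]
step 1: bank0 2->2 [HIT]
step 2: bank0 2->2 [HIT]
step 3: bank0 2->2 [HIT]
step 4: bank3 None->2 [EMPTY]
step 5: bank3 2->0 [CONFLICT]
step 6: bank3 0->0 [HIT]
step 7: bank5 None->4 [EMPTY]
step 8: bank0 2->3 [CONFLICT]
step 9: bank2 None->8 [EMPTY]
step 10: bank0 3->3 [HIT]
step 11: bank2 8->0 [CONFLICT]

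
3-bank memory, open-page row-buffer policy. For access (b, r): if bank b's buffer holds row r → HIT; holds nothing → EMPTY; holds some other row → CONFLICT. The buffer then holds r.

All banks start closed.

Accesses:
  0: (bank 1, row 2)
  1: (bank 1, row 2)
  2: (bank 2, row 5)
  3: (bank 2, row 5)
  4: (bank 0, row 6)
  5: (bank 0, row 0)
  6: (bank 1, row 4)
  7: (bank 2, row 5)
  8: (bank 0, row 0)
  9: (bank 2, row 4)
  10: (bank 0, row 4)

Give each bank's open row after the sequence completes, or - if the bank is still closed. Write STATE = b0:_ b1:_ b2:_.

STATE = b0:4 b1:4 b2:4

  [0] b1 r2: no row ⇒ E
  [1] b1 r2: had r2 ⇒ H
  [2] b2 r5: no row ⇒ E
  [3] b2 r5: had r5 ⇒ H
  [4] b0 r6: no row ⇒ E
  [5] b0 r0: had r6 ⇒ C
  [6] b1 r4: had r2 ⇒ C
  [7] b2 r5: had r5 ⇒ H
  [8] b0 r0: had r0 ⇒ H
  [9] b2 r4: had r5 ⇒ C
  [10] b0 r4: had r0 ⇒ C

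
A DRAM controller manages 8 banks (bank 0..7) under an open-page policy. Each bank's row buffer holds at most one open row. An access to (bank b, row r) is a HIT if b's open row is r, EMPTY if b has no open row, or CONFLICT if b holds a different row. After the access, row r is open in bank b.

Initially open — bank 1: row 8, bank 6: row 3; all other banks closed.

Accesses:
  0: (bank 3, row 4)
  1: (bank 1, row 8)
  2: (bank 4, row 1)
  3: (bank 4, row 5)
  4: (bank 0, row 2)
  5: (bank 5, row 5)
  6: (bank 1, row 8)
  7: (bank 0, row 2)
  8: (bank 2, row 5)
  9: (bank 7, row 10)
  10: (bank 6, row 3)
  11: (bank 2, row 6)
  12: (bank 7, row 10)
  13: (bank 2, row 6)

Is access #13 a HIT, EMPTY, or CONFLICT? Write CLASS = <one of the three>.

CLASS = HIT

0: bank 3 row 4 — prev None → EMPTY
1: bank 1 row 8 — prev 8 → HIT
2: bank 4 row 1 — prev None → EMPTY
3: bank 4 row 5 — prev 1 → CONFLICT
4: bank 0 row 2 — prev None → EMPTY
5: bank 5 row 5 — prev None → EMPTY
6: bank 1 row 8 — prev 8 → HIT
7: bank 0 row 2 — prev 2 → HIT
8: bank 2 row 5 — prev None → EMPTY
9: bank 7 row 10 — prev None → EMPTY
10: bank 6 row 3 — prev 3 → HIT
11: bank 2 row 6 — prev 5 → CONFLICT
12: bank 7 row 10 — prev 10 → HIT
13: bank 2 row 6 — prev 6 → HIT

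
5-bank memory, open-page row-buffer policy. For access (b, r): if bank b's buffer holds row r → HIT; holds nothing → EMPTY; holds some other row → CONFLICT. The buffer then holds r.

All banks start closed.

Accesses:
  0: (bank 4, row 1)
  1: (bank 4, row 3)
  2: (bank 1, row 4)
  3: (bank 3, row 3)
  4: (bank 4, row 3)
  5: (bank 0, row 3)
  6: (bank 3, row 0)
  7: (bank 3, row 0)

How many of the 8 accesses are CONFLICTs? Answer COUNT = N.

COUNT = 2

step 0: bank4 None->1 [EMPTY]
step 1: bank4 1->3 [CONFLICT]
step 2: bank1 None->4 [EMPTY]
step 3: bank3 None->3 [EMPTY]
step 4: bank4 3->3 [HIT]
step 5: bank0 None->3 [EMPTY]
step 6: bank3 3->0 [CONFLICT]
step 7: bank3 0->0 [HIT]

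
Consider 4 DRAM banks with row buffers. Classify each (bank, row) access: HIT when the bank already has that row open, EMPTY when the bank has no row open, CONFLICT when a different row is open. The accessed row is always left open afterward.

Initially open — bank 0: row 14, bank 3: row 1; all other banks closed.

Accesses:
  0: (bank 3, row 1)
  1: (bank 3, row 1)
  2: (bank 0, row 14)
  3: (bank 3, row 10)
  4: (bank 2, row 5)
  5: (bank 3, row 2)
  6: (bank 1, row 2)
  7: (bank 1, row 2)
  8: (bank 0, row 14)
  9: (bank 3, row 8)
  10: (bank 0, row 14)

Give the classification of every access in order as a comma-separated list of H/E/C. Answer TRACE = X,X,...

TRACE = H,H,H,C,E,C,E,H,H,C,H

#0 (3,1) H  (was 1)
#1 (3,1) H  (was 1)
#2 (0,14) H  (was 14)
#3 (3,10) C  (was 1)
#4 (2,5) E
#5 (3,2) C  (was 10)
#6 (1,2) E
#7 (1,2) H  (was 2)
#8 (0,14) H  (was 14)
#9 (3,8) C  (was 2)
#10 (0,14) H  (was 14)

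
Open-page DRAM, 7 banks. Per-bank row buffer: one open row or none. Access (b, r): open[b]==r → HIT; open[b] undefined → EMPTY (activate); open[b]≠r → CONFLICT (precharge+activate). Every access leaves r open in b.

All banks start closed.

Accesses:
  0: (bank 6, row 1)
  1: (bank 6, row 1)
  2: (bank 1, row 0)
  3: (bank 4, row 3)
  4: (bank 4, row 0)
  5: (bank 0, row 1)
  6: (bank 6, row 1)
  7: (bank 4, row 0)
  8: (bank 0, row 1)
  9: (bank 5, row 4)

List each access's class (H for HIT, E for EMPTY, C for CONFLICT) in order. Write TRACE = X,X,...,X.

TRACE = E,H,E,E,C,E,H,H,H,E

0: bank 6 row 1 — prev None → EMPTY
1: bank 6 row 1 — prev 1 → HIT
2: bank 1 row 0 — prev None → EMPTY
3: bank 4 row 3 — prev None → EMPTY
4: bank 4 row 0 — prev 3 → CONFLICT
5: bank 0 row 1 — prev None → EMPTY
6: bank 6 row 1 — prev 1 → HIT
7: bank 4 row 0 — prev 0 → HIT
8: bank 0 row 1 — prev 1 → HIT
9: bank 5 row 4 — prev None → EMPTY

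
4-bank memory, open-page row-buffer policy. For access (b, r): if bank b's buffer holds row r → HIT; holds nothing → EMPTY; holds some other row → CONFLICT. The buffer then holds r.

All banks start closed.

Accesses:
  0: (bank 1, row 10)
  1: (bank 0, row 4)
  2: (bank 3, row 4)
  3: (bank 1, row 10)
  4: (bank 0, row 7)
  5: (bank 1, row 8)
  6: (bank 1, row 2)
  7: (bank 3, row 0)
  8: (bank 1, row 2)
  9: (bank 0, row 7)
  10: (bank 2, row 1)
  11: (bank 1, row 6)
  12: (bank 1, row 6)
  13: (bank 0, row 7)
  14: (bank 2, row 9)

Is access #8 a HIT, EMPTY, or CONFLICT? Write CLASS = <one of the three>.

CLASS = HIT

0: bank 1 row 10 — prev None → EMPTY
1: bank 0 row 4 — prev None → EMPTY
2: bank 3 row 4 — prev None → EMPTY
3: bank 1 row 10 — prev 10 → HIT
4: bank 0 row 7 — prev 4 → CONFLICT
5: bank 1 row 8 — prev 10 → CONFLICT
6: bank 1 row 2 — prev 8 → CONFLICT
7: bank 3 row 0 — prev 4 → CONFLICT
8: bank 1 row 2 — prev 2 → HIT
9: bank 0 row 7 — prev 7 → HIT
10: bank 2 row 1 — prev None → EMPTY
11: bank 1 row 6 — prev 2 → CONFLICT
12: bank 1 row 6 — prev 6 → HIT
13: bank 0 row 7 — prev 7 → HIT
14: bank 2 row 9 — prev 1 → CONFLICT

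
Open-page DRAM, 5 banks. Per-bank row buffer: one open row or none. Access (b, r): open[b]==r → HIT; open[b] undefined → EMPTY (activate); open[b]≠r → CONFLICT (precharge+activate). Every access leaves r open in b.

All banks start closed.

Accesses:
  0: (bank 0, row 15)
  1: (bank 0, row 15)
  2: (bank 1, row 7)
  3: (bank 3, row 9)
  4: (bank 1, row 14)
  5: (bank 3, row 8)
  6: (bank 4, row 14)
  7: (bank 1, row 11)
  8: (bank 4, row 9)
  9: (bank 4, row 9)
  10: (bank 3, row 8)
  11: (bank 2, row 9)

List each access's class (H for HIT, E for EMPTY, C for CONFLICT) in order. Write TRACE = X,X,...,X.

TRACE = E,H,E,E,C,C,E,C,C,H,H,E

  [0] b0 r15: no row ⇒ E
  [1] b0 r15: had r15 ⇒ H
  [2] b1 r7: no row ⇒ E
  [3] b3 r9: no row ⇒ E
  [4] b1 r14: had r7 ⇒ C
  [5] b3 r8: had r9 ⇒ C
  [6] b4 r14: no row ⇒ E
  [7] b1 r11: had r14 ⇒ C
  [8] b4 r9: had r14 ⇒ C
  [9] b4 r9: had r9 ⇒ H
  [10] b3 r8: had r8 ⇒ H
  [11] b2 r9: no row ⇒ E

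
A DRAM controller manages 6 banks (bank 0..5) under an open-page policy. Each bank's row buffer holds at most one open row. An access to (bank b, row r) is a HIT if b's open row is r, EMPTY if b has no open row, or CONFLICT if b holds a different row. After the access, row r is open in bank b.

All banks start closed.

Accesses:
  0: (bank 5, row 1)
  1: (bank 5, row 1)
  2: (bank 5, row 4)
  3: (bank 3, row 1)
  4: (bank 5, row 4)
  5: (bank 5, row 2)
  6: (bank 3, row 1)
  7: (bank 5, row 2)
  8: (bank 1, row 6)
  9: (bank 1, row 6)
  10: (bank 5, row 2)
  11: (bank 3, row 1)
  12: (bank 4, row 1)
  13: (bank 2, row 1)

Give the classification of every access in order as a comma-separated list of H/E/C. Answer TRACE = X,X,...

0: bank 5 row 1 — prev None → EMPTY
1: bank 5 row 1 — prev 1 → HIT
2: bank 5 row 4 — prev 1 → CONFLICT
3: bank 3 row 1 — prev None → EMPTY
4: bank 5 row 4 — prev 4 → HIT
5: bank 5 row 2 — prev 4 → CONFLICT
6: bank 3 row 1 — prev 1 → HIT
7: bank 5 row 2 — prev 2 → HIT
8: bank 1 row 6 — prev None → EMPTY
9: bank 1 row 6 — prev 6 → HIT
10: bank 5 row 2 — prev 2 → HIT
11: bank 3 row 1 — prev 1 → HIT
12: bank 4 row 1 — prev None → EMPTY
13: bank 2 row 1 — prev None → EMPTY

TRACE = E,H,C,E,H,C,H,H,E,H,H,H,E,E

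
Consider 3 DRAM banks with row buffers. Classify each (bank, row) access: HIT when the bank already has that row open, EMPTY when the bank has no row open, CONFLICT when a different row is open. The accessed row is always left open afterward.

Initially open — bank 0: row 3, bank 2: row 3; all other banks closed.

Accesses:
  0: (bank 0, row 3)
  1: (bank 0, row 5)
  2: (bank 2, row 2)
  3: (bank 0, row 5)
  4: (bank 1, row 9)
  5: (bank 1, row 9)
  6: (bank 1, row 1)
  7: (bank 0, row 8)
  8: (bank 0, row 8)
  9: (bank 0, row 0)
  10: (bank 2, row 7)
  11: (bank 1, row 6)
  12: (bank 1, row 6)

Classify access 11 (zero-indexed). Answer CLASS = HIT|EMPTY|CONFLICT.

  [0] b0 r3: had r3 ⇒ H
  [1] b0 r5: had r3 ⇒ C
  [2] b2 r2: had r3 ⇒ C
  [3] b0 r5: had r5 ⇒ H
  [4] b1 r9: no row ⇒ E
  [5] b1 r9: had r9 ⇒ H
  [6] b1 r1: had r9 ⇒ C
  [7] b0 r8: had r5 ⇒ C
  [8] b0 r8: had r8 ⇒ H
  [9] b0 r0: had r8 ⇒ C
  [10] b2 r7: had r2 ⇒ C
  [11] b1 r6: had r1 ⇒ C
  [12] b1 r6: had r6 ⇒ H

CLASS = CONFLICT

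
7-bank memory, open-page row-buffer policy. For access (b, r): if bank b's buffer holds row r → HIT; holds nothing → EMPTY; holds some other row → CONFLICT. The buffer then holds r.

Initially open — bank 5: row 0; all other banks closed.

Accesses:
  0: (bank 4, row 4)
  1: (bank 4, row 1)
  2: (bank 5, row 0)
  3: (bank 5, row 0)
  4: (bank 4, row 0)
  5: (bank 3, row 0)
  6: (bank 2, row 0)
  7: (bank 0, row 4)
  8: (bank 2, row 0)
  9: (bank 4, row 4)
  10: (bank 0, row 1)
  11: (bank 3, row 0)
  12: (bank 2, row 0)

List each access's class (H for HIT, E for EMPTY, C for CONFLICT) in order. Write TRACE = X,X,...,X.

#0 (4,4) E
#1 (4,1) C  (was 4)
#2 (5,0) H  (was 0)
#3 (5,0) H  (was 0)
#4 (4,0) C  (was 1)
#5 (3,0) E
#6 (2,0) E
#7 (0,4) E
#8 (2,0) H  (was 0)
#9 (4,4) C  (was 0)
#10 (0,1) C  (was 4)
#11 (3,0) H  (was 0)
#12 (2,0) H  (was 0)

TRACE = E,C,H,H,C,E,E,E,H,C,C,H,H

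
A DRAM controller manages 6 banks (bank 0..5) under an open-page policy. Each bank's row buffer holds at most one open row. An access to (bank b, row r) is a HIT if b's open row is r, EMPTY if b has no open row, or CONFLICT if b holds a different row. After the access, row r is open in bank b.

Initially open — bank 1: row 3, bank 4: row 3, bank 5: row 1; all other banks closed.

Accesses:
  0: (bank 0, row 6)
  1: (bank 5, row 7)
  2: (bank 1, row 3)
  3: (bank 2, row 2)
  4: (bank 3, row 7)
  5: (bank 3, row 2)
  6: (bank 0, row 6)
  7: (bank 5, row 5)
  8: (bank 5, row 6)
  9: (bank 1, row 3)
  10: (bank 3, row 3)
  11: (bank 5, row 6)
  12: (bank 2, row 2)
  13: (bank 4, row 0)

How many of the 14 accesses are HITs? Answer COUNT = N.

COUNT = 5

#0 (0,6) E
#1 (5,7) C  (was 1)
#2 (1,3) H  (was 3)
#3 (2,2) E
#4 (3,7) E
#5 (3,2) C  (was 7)
#6 (0,6) H  (was 6)
#7 (5,5) C  (was 7)
#8 (5,6) C  (was 5)
#9 (1,3) H  (was 3)
#10 (3,3) C  (was 2)
#11 (5,6) H  (was 6)
#12 (2,2) H  (was 2)
#13 (4,0) C  (was 3)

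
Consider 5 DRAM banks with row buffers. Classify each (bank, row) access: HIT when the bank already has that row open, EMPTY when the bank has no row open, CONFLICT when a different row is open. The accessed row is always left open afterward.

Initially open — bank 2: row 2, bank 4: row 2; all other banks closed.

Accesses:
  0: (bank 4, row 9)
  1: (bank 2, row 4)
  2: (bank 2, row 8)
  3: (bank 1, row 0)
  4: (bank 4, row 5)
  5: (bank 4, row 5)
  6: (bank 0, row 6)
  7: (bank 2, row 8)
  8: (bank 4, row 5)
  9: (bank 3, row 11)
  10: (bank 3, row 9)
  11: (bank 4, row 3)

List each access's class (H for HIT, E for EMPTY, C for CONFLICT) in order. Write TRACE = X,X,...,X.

  [0] b4 r9: had r2 ⇒ C
  [1] b2 r4: had r2 ⇒ C
  [2] b2 r8: had r4 ⇒ C
  [3] b1 r0: no row ⇒ E
  [4] b4 r5: had r9 ⇒ C
  [5] b4 r5: had r5 ⇒ H
  [6] b0 r6: no row ⇒ E
  [7] b2 r8: had r8 ⇒ H
  [8] b4 r5: had r5 ⇒ H
  [9] b3 r11: no row ⇒ E
  [10] b3 r9: had r11 ⇒ C
  [11] b4 r3: had r5 ⇒ C

TRACE = C,C,C,E,C,H,E,H,H,E,C,C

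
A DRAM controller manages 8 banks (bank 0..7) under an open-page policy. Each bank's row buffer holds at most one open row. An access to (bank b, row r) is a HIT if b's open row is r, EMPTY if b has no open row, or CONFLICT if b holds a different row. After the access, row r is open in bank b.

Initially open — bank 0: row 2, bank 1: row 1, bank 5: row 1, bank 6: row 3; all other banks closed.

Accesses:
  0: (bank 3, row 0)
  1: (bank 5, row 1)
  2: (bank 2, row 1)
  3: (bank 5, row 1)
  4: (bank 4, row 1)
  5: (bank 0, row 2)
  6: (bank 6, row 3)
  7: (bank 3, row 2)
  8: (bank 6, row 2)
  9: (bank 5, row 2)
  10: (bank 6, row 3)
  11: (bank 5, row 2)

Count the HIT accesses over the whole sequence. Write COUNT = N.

COUNT = 5

#0 (3,0) E
#1 (5,1) H  (was 1)
#2 (2,1) E
#3 (5,1) H  (was 1)
#4 (4,1) E
#5 (0,2) H  (was 2)
#6 (6,3) H  (was 3)
#7 (3,2) C  (was 0)
#8 (6,2) C  (was 3)
#9 (5,2) C  (was 1)
#10 (6,3) C  (was 2)
#11 (5,2) H  (was 2)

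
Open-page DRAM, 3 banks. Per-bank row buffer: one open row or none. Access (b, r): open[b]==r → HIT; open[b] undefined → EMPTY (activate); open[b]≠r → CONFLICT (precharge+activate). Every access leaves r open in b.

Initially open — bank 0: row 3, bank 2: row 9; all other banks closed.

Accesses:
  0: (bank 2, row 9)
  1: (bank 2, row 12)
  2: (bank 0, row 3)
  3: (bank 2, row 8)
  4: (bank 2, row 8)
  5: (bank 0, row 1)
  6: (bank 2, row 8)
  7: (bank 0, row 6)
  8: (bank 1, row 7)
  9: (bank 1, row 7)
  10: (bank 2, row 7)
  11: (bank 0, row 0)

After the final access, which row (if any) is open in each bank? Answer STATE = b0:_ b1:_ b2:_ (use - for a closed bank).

STATE = b0:0 b1:7 b2:7

step 0: bank2 9->9 [HIT]
step 1: bank2 9->12 [CONFLICT]
step 2: bank0 3->3 [HIT]
step 3: bank2 12->8 [CONFLICT]
step 4: bank2 8->8 [HIT]
step 5: bank0 3->1 [CONFLICT]
step 6: bank2 8->8 [HIT]
step 7: bank0 1->6 [CONFLICT]
step 8: bank1 None->7 [EMPTY]
step 9: bank1 7->7 [HIT]
step 10: bank2 8->7 [CONFLICT]
step 11: bank0 6->0 [CONFLICT]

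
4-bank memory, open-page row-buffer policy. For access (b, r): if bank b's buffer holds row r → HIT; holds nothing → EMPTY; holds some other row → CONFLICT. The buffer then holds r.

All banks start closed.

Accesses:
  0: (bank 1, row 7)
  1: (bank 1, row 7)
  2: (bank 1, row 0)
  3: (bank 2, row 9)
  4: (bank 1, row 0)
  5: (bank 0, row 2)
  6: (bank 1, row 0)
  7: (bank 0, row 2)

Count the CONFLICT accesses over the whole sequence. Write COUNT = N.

COUNT = 1

step 0: bank1 None->7 [EMPTY]
step 1: bank1 7->7 [HIT]
step 2: bank1 7->0 [CONFLICT]
step 3: bank2 None->9 [EMPTY]
step 4: bank1 0->0 [HIT]
step 5: bank0 None->2 [EMPTY]
step 6: bank1 0->0 [HIT]
step 7: bank0 2->2 [HIT]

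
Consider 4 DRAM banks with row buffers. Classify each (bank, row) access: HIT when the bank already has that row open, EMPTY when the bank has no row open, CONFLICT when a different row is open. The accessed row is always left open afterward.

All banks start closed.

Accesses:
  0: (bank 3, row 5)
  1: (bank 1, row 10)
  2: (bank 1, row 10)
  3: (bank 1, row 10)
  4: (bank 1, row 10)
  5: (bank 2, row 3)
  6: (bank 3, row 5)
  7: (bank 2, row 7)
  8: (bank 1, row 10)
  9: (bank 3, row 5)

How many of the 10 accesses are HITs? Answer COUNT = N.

  [0] b3 r5: no row ⇒ E
  [1] b1 r10: no row ⇒ E
  [2] b1 r10: had r10 ⇒ H
  [3] b1 r10: had r10 ⇒ H
  [4] b1 r10: had r10 ⇒ H
  [5] b2 r3: no row ⇒ E
  [6] b3 r5: had r5 ⇒ H
  [7] b2 r7: had r3 ⇒ C
  [8] b1 r10: had r10 ⇒ H
  [9] b3 r5: had r5 ⇒ H

COUNT = 6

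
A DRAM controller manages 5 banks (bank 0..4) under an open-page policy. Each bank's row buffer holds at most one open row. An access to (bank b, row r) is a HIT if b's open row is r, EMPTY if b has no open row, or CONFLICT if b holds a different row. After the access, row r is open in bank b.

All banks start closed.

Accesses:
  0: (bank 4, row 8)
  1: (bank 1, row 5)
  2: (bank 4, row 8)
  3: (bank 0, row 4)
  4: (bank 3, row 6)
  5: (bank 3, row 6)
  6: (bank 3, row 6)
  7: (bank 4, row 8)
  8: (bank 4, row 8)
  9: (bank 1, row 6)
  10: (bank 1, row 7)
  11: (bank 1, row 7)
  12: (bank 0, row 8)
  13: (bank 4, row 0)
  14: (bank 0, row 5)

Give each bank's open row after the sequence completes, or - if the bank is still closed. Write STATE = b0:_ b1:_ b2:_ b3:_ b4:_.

  [0] b4 r8: no row ⇒ E
  [1] b1 r5: no row ⇒ E
  [2] b4 r8: had r8 ⇒ H
  [3] b0 r4: no row ⇒ E
  [4] b3 r6: no row ⇒ E
  [5] b3 r6: had r6 ⇒ H
  [6] b3 r6: had r6 ⇒ H
  [7] b4 r8: had r8 ⇒ H
  [8] b4 r8: had r8 ⇒ H
  [9] b1 r6: had r5 ⇒ C
  [10] b1 r7: had r6 ⇒ C
  [11] b1 r7: had r7 ⇒ H
  [12] b0 r8: had r4 ⇒ C
  [13] b4 r0: had r8 ⇒ C
  [14] b0 r5: had r8 ⇒ C

STATE = b0:5 b1:7 b2:- b3:6 b4:0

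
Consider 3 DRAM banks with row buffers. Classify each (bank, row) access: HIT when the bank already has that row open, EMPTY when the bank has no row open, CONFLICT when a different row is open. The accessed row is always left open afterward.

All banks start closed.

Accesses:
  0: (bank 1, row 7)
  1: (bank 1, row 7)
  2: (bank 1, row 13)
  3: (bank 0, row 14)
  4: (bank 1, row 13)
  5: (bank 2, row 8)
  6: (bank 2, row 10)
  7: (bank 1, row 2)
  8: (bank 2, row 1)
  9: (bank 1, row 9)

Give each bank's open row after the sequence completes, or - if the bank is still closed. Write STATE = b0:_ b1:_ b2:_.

STATE = b0:14 b1:9 b2:1

step 0: bank1 None->7 [EMPTY]
step 1: bank1 7->7 [HIT]
step 2: bank1 7->13 [CONFLICT]
step 3: bank0 None->14 [EMPTY]
step 4: bank1 13->13 [HIT]
step 5: bank2 None->8 [EMPTY]
step 6: bank2 8->10 [CONFLICT]
step 7: bank1 13->2 [CONFLICT]
step 8: bank2 10->1 [CONFLICT]
step 9: bank1 2->9 [CONFLICT]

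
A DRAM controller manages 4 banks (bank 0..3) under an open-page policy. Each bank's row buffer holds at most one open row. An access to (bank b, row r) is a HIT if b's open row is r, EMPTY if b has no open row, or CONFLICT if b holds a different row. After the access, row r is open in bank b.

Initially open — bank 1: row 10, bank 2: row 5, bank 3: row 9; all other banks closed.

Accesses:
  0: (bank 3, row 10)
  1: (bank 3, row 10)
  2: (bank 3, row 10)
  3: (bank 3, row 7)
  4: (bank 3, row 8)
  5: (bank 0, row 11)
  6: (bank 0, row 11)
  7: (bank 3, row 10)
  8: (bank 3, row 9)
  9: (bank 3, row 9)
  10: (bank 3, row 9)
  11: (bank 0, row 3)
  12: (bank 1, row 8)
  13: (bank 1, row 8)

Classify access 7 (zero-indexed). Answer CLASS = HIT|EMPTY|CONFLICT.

CLASS = CONFLICT

#0 (3,10) C  (was 9)
#1 (3,10) H  (was 10)
#2 (3,10) H  (was 10)
#3 (3,7) C  (was 10)
#4 (3,8) C  (was 7)
#5 (0,11) E
#6 (0,11) H  (was 11)
#7 (3,10) C  (was 8)
#8 (3,9) C  (was 10)
#9 (3,9) H  (was 9)
#10 (3,9) H  (was 9)
#11 (0,3) C  (was 11)
#12 (1,8) C  (was 10)
#13 (1,8) H  (was 8)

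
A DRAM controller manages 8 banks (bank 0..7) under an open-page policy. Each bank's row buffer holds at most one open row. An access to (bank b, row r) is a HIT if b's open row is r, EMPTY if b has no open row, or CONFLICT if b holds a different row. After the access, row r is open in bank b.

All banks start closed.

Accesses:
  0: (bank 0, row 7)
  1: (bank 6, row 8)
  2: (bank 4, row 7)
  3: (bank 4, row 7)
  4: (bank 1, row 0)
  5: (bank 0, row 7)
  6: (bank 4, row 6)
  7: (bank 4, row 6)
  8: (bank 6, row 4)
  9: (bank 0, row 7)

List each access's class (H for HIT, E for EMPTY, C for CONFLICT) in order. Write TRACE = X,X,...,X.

TRACE = E,E,E,H,E,H,C,H,C,H

step 0: bank0 None->7 [EMPTY]
step 1: bank6 None->8 [EMPTY]
step 2: bank4 None->7 [EMPTY]
step 3: bank4 7->7 [HIT]
step 4: bank1 None->0 [EMPTY]
step 5: bank0 7->7 [HIT]
step 6: bank4 7->6 [CONFLICT]
step 7: bank4 6->6 [HIT]
step 8: bank6 8->4 [CONFLICT]
step 9: bank0 7->7 [HIT]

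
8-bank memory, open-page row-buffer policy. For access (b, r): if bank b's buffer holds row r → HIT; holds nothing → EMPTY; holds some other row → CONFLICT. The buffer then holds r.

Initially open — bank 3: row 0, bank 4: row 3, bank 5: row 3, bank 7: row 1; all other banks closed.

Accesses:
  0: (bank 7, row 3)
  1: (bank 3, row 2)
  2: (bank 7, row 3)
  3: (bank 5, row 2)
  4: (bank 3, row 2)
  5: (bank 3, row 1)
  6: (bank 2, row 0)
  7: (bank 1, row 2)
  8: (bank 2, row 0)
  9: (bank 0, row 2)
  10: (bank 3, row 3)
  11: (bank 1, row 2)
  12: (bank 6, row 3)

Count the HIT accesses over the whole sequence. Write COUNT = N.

COUNT = 4

step 0: bank7 1->3 [CONFLICT]
step 1: bank3 0->2 [CONFLICT]
step 2: bank7 3->3 [HIT]
step 3: bank5 3->2 [CONFLICT]
step 4: bank3 2->2 [HIT]
step 5: bank3 2->1 [CONFLICT]
step 6: bank2 None->0 [EMPTY]
step 7: bank1 None->2 [EMPTY]
step 8: bank2 0->0 [HIT]
step 9: bank0 None->2 [EMPTY]
step 10: bank3 1->3 [CONFLICT]
step 11: bank1 2->2 [HIT]
step 12: bank6 None->3 [EMPTY]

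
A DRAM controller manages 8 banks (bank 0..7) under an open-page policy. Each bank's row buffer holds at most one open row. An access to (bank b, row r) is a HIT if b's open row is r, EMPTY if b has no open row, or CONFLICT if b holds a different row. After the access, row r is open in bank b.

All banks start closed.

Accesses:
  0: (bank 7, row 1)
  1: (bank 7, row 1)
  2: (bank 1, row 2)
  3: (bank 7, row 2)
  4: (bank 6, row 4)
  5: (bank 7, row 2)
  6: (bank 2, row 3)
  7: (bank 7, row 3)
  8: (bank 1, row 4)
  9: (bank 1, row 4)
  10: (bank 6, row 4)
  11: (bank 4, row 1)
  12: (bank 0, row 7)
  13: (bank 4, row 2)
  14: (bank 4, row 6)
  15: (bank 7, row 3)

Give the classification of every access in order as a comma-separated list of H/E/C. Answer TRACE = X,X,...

step 0: bank7 None->1 [EMPTY]
step 1: bank7 1->1 [HIT]
step 2: bank1 None->2 [EMPTY]
step 3: bank7 1->2 [CONFLICT]
step 4: bank6 None->4 [EMPTY]
step 5: bank7 2->2 [HIT]
step 6: bank2 None->3 [EMPTY]
step 7: bank7 2->3 [CONFLICT]
step 8: bank1 2->4 [CONFLICT]
step 9: bank1 4->4 [HIT]
step 10: bank6 4->4 [HIT]
step 11: bank4 None->1 [EMPTY]
step 12: bank0 None->7 [EMPTY]
step 13: bank4 1->2 [CONFLICT]
step 14: bank4 2->6 [CONFLICT]
step 15: bank7 3->3 [HIT]

TRACE = E,H,E,C,E,H,E,C,C,H,H,E,E,C,C,H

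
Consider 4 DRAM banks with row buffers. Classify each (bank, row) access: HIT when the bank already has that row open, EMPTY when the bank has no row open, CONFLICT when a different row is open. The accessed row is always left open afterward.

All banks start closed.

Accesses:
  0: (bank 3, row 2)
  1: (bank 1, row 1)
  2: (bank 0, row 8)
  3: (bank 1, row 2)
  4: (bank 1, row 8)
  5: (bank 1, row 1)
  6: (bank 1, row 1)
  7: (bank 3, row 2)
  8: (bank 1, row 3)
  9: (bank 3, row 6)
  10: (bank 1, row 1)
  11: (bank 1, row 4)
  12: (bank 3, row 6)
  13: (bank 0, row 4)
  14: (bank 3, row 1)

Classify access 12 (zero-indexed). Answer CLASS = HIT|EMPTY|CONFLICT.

0: bank 3 row 2 — prev None → EMPTY
1: bank 1 row 1 — prev None → EMPTY
2: bank 0 row 8 — prev None → EMPTY
3: bank 1 row 2 — prev 1 → CONFLICT
4: bank 1 row 8 — prev 2 → CONFLICT
5: bank 1 row 1 — prev 8 → CONFLICT
6: bank 1 row 1 — prev 1 → HIT
7: bank 3 row 2 — prev 2 → HIT
8: bank 1 row 3 — prev 1 → CONFLICT
9: bank 3 row 6 — prev 2 → CONFLICT
10: bank 1 row 1 — prev 3 → CONFLICT
11: bank 1 row 4 — prev 1 → CONFLICT
12: bank 3 row 6 — prev 6 → HIT
13: bank 0 row 4 — prev 8 → CONFLICT
14: bank 3 row 1 — prev 6 → CONFLICT

CLASS = HIT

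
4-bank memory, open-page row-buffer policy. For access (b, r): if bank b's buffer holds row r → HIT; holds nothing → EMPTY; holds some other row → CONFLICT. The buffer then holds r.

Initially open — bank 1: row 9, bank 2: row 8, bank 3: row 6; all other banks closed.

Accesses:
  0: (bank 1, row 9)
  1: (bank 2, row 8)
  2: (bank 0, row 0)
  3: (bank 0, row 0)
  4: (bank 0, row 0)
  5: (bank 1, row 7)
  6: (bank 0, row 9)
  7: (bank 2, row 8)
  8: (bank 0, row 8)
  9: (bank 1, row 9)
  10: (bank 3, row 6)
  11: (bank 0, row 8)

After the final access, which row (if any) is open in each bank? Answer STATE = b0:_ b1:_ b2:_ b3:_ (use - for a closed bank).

STATE = b0:8 b1:9 b2:8 b3:6

#0 (1,9) H  (was 9)
#1 (2,8) H  (was 8)
#2 (0,0) E
#3 (0,0) H  (was 0)
#4 (0,0) H  (was 0)
#5 (1,7) C  (was 9)
#6 (0,9) C  (was 0)
#7 (2,8) H  (was 8)
#8 (0,8) C  (was 9)
#9 (1,9) C  (was 7)
#10 (3,6) H  (was 6)
#11 (0,8) H  (was 8)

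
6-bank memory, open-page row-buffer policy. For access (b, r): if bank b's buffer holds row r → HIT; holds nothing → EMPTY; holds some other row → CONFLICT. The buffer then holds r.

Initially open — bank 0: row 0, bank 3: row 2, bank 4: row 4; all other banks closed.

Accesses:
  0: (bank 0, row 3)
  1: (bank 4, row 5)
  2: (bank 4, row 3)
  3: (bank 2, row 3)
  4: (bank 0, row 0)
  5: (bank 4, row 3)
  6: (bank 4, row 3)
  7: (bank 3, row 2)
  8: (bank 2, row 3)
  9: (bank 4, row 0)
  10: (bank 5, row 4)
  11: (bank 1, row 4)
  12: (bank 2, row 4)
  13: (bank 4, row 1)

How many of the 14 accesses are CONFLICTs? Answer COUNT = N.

COUNT = 7

  [0] b0 r3: had r0 ⇒ C
  [1] b4 r5: had r4 ⇒ C
  [2] b4 r3: had r5 ⇒ C
  [3] b2 r3: no row ⇒ E
  [4] b0 r0: had r3 ⇒ C
  [5] b4 r3: had r3 ⇒ H
  [6] b4 r3: had r3 ⇒ H
  [7] b3 r2: had r2 ⇒ H
  [8] b2 r3: had r3 ⇒ H
  [9] b4 r0: had r3 ⇒ C
  [10] b5 r4: no row ⇒ E
  [11] b1 r4: no row ⇒ E
  [12] b2 r4: had r3 ⇒ C
  [13] b4 r1: had r0 ⇒ C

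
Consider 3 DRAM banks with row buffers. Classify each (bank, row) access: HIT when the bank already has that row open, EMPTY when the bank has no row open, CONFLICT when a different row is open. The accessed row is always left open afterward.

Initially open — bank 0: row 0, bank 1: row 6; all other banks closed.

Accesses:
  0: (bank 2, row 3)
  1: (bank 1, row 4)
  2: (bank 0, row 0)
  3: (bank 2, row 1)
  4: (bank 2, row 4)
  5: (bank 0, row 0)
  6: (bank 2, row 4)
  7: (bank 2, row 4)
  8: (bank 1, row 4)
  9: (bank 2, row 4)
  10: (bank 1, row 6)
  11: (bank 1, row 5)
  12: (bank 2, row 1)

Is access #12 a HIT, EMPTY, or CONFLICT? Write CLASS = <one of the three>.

CLASS = CONFLICT

#0 (2,3) E
#1 (1,4) C  (was 6)
#2 (0,0) H  (was 0)
#3 (2,1) C  (was 3)
#4 (2,4) C  (was 1)
#5 (0,0) H  (was 0)
#6 (2,4) H  (was 4)
#7 (2,4) H  (was 4)
#8 (1,4) H  (was 4)
#9 (2,4) H  (was 4)
#10 (1,6) C  (was 4)
#11 (1,5) C  (was 6)
#12 (2,1) C  (was 4)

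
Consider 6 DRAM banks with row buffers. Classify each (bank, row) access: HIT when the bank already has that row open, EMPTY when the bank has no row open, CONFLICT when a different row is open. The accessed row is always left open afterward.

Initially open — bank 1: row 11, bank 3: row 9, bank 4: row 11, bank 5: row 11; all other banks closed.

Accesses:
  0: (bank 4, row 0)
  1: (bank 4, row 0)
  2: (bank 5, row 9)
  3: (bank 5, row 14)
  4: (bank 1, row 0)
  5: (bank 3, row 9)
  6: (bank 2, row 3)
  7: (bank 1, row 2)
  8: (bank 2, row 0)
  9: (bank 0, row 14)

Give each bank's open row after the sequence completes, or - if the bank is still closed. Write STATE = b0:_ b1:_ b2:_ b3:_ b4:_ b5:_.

STATE = b0:14 b1:2 b2:0 b3:9 b4:0 b5:14

step 0: bank4 11->0 [CONFLICT]
step 1: bank4 0->0 [HIT]
step 2: bank5 11->9 [CONFLICT]
step 3: bank5 9->14 [CONFLICT]
step 4: bank1 11->0 [CONFLICT]
step 5: bank3 9->9 [HIT]
step 6: bank2 None->3 [EMPTY]
step 7: bank1 0->2 [CONFLICT]
step 8: bank2 3->0 [CONFLICT]
step 9: bank0 None->14 [EMPTY]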